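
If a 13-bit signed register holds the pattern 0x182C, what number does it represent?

pattern = 1100000101100 (MSB is 1 ⇒ negative)
Invert: 0011111010011, add 1 → 0011111010100 = 2004, so the value is -2004.
(Equivalently: 6188 - 2^13 = 6188 - 8192 = -2004.)

-2004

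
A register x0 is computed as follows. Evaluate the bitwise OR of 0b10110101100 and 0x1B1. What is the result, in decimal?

a = 10110101100
0x1B1 = 00110110001
 OR → 10110111101 = 1469

1469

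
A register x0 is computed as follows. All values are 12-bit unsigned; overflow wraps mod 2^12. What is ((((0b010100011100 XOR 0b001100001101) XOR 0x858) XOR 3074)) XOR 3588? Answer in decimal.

3151

0b010100011100 = 010100011100
0b001100001101 = 001100001101
→ XOR → 011000010001 = 1553
0x858 = 100001011000
→ XOR → 111001001001 = 3657
3074 = 110000000010
→ XOR → 001001001011 = 587
3588 = 111000000100
→ XOR → 110001001111 = 3151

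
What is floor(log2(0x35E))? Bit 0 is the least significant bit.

0x35E = 1101011110
The topmost 1 is at position 9 (since 2^9 = 512 ≤ 862 < 1024).

9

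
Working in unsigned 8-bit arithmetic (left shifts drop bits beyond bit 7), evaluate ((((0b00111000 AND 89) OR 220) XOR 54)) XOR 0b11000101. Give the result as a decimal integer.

47

0b00111000 = 00111000
89 = 01011001
→ AND → 00011000 = 24
220 = 11011100
→ OR → 11011100 = 220
54 = 00110110
→ XOR → 11101010 = 234
0b11000101 = 11000101
→ XOR → 00101111 = 47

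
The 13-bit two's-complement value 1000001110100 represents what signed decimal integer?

-3980

pattern = 1000001110100 (MSB is 1 ⇒ negative)
Invert: 0111110001011, add 1 → 0111110001100 = 3980, so the value is -3980.
(Equivalently: 4212 - 2^13 = 4212 - 8192 = -3980.)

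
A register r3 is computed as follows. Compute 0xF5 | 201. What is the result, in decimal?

253

0xF5 = 11110101
201 = 11001001
 OR → 11111101 = 253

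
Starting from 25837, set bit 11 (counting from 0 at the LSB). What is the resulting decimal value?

x = 0110010011101101
bit 11 is currently 0; set it via x | (1 << 11) = x | 2048
→ 0110110011101101 = 27885

27885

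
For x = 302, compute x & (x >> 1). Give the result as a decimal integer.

x = 100101110 = 302
x>>1 = 010010111
AND  = 000000110 = 6
(x & (x >> 1) has a 1 wherever x has two consecutive 1 bits.)

6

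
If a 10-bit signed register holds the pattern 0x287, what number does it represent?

pattern = 1010000111 (MSB is 1 ⇒ negative)
Invert: 0101111000, add 1 → 0101111001 = 377, so the value is -377.
(Equivalently: 647 - 2^10 = 647 - 1024 = -377.)

-377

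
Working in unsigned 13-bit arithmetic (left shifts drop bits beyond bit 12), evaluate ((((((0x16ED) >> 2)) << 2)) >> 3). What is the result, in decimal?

0x16ED = 1011011101101
→ >> 2 → 0010110111011 = 1467
→ << 2 (mod 2^13) → 1011011101100 = 5868
→ >> 3 → 0001011011101 = 733

733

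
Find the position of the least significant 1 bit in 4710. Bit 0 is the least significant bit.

4710 = 1001001100110
Trailing zeros: 1, so the lowest set bit is bit 1 (value 2).

1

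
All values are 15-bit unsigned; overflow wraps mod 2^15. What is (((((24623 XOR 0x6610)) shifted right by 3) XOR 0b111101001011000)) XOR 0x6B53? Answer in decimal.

4556

24623 = 110000000101111
0x6610 = 110011000010000
→ XOR → 000011000111111 = 1599
→ shifted right by 3 → 000000011000111 = 199
0b111101001011000 = 111101001011000
→ XOR → 111101010011111 = 31391
0x6B53 = 110101101010011
→ XOR → 001000111001100 = 4556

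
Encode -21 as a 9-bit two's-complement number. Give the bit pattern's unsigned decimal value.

21 in 9 bits: 000010101
Invert: 111101010
Add 1:  111101011 = 491
(Check: 2^9 - 21 = 512 - 21 = 491.)

491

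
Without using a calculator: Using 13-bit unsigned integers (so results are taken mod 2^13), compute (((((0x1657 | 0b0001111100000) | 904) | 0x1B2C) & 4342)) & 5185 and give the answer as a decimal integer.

0x1657 = 1011001010111
0b0001111100000 = 0001111100000
→ | → 1011111110111 = 6135
904 = 0001110001000
→ | → 1011111111111 = 6143
0x1B2C = 1101100101100
→ | → 1111111111111 = 8191
4342 = 1000011110110
→ & → 1000011110110 = 4342
5185 = 1010001000001
→ & → 1000001000000 = 4160

4160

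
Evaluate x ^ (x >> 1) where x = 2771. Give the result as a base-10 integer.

x = 101011010011 = 2771
x>>1 = 010101101001
XOR  = 111110111010 = 4026
(x ^ (x >> 1) gives the standard binary-reflected Gray code of x.)

4026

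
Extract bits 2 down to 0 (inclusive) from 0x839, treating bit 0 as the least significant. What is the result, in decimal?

1

v = 100000111001
Shift right by 0: 100000111001
Mask low 3 bits: 001 = 1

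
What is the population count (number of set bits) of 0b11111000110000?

7

n = 11111000110000
Count the 1s: 1 + 1 + 1 + 1 + 1 + 1 + 1 = 7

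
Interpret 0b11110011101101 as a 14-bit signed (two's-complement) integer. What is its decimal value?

pattern = 11110011101101 (MSB is 1 ⇒ negative)
Invert: 00001100010010, add 1 → 00001100010011 = 787, so the value is -787.
(Equivalently: 15597 - 2^14 = 15597 - 16384 = -787.)

-787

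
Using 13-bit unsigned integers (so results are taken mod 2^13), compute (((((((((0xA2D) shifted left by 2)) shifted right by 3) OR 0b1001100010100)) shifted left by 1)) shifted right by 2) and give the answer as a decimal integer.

0xA2D = 0101000101101
→ shifted left by 2 (mod 2^13) → 0100010110100 = 2228
→ shifted right by 3 → 0000100010110 = 278
0b1001100010100 = 1001100010100
→ OR → 1001100010110 = 4886
→ shifted left by 1 (mod 2^13) → 0011000101100 = 1580
→ shifted right by 2 → 0000110001011 = 395

395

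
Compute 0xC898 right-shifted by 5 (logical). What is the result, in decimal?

1604

0xC898 = 1100100010011000
shift right by 5 → 0000011001000100 = 1604
(equivalently, floor(51352 / 32))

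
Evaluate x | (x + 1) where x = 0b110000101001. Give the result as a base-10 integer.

x = 110000101001 = 3113
x + 1 = 110000101010
OR    = 110000101011 = 3115
(x | (x + 1) sets the lowest cleared bit.)

3115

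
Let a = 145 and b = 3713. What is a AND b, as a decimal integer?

145 = 000010010001
3713 = 111010000001
AND → 000010000001 = 129

129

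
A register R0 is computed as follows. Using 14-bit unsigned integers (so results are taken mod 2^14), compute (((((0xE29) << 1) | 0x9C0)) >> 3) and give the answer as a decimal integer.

954

0xE29 = 00111000101001
→ << 1 (mod 2^14) → 01110001010010 = 7250
0x9C0 = 00100111000000
→ | → 01110111010010 = 7634
→ >> 3 → 00001110111010 = 954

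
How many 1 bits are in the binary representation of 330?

4

330 = 101001010
Count the 1s: 1 + 1 + 1 + 1 = 4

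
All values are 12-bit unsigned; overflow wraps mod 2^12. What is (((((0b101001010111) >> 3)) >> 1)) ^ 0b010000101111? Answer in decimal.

0b101001010111 = 101001010111
→ >> 3 → 000101001010 = 330
→ >> 1 → 000010100101 = 165
0b010000101111 = 010000101111
→ ^ → 010010001010 = 1162

1162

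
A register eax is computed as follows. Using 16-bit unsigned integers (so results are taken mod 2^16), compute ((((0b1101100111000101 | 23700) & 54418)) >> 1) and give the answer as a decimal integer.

27208

0b1101100111000101 = 1101100111000101
23700 = 0101110010010100
→ | → 1101110111010101 = 56789
54418 = 1101010010010010
→ & → 1101010010010000 = 54416
→ >> 1 → 0110101001001000 = 27208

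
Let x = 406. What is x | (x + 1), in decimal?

x = 110010110 = 406
x + 1 = 110010111
OR    = 110010111 = 407
(x | (x + 1) sets the lowest cleared bit.)

407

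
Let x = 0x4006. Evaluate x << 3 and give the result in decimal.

0x4006 = 000100000000000110
shift left by 3 → 100000000000110000 = 131120
(equivalently, 16390 × 2^3 = 16390 × 8)

131120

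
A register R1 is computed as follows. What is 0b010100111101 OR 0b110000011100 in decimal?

3389

a = 010100111101
b = 110000011100
 OR → 110100111101 = 3389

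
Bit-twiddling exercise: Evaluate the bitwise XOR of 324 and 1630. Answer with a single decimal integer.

1818

324 = 00101000100
1630 = 11001011110
XOR → 11100011010 = 1818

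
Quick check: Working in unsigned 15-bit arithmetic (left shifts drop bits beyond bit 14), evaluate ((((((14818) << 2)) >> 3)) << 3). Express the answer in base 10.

26504

14818 = 011100111100010
→ << 2 (mod 2^15) → 110011110001000 = 26504
→ >> 3 → 000110011110001 = 3313
→ << 3 (mod 2^15) → 110011110001000 = 26504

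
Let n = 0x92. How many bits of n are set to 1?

0x92 = 10010010
Count the 1s: 1 + 1 + 1 = 3

3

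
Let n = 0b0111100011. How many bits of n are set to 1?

6

n = 111100011
Count the 1s: 1 + 1 + 1 + 1 + 1 + 1 = 6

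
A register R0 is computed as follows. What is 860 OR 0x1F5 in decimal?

860 = 1101011100
0x1F5 = 0111110101
 OR → 1111111101 = 1021

1021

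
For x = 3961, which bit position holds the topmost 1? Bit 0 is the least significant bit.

3961 = 111101111001
The topmost 1 is at position 11 (since 2^11 = 2048 ≤ 3961 < 4096).

11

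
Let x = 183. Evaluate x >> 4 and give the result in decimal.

183 = 10110111
shift right by 4 → 00001011 = 11
(equivalently, floor(183 / 16))

11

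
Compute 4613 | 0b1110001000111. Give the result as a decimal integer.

7751

4613 = 1001000000101
b = 1110001000111
 OR → 1111001000111 = 7751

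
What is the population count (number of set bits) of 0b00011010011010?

n = 11010011010
Count the 1s: 1 + 1 + 1 + 1 + 1 + 1 = 6

6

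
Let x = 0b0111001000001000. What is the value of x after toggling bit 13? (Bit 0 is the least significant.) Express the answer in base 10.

x = 0111001000001000
bit 13 is currently 1; toggle it via x ^ (1 << 13) = x ^ 8192
→ 0101001000001000 = 21000

21000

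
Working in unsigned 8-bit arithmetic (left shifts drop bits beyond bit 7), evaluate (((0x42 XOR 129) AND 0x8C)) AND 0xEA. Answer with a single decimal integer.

128

0x42 = 01000010
129 = 10000001
→ XOR → 11000011 = 195
0x8C = 10001100
→ AND → 10000000 = 128
0xEA = 11101010
→ AND → 10000000 = 128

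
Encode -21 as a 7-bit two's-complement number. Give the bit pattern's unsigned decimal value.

21 in 7 bits: 0010101
Invert: 1101010
Add 1:  1101011 = 107
(Check: 2^7 - 21 = 128 - 21 = 107.)

107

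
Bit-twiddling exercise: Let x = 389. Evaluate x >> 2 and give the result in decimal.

389 = 110000101
shift right by 2 → 001100001 = 97
(equivalently, floor(389 / 4))

97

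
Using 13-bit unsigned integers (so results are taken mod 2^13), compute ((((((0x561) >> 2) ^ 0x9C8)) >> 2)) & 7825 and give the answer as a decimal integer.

512

0x561 = 0010101100001
→ >> 2 → 0000101011000 = 344
0x9C8 = 0100111001000
→ ^ → 0100010010000 = 2192
→ >> 2 → 0001000100100 = 548
7825 = 1111010010001
→ & → 0001000000000 = 512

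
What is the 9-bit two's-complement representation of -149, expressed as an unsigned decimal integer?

149 in 9 bits: 010010101
Invert: 101101010
Add 1:  101101011 = 363
(Check: 2^9 - 149 = 512 - 149 = 363.)

363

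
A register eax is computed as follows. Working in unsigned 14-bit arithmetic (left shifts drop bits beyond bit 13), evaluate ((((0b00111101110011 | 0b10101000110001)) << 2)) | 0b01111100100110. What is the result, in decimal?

0b00111101110011 = 00111101110011
0b10101000110001 = 10101000110001
→ | → 10111101110011 = 12147
→ << 2 (mod 2^14) → 11110111001100 = 15820
0b01111100100110 = 01111100100110
→ | → 11111111101110 = 16366

16366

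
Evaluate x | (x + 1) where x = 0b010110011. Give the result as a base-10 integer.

183

x = 10110011 = 179
x + 1 = 10110100
OR    = 10110111 = 183
(x | (x + 1) sets the lowest cleared bit.)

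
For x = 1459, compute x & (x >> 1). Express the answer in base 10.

x = 10110110011 = 1459
x>>1 = 01011011001
AND  = 00010010001 = 145
(x & (x >> 1) has a 1 wherever x has two consecutive 1 bits.)

145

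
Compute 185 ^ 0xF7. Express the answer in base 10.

185 = 10111001
0xF7 = 11110111
XOR → 01001110 = 78

78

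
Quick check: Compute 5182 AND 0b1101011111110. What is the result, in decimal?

4158

5182 = 1010000111110
b = 1101011111110
AND → 1000000111110 = 4158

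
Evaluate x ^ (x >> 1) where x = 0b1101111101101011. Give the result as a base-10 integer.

x = 1101111101101011 = 57195
x>>1 = 0110111110110101
XOR  = 1011000011011110 = 45278
(x ^ (x >> 1) gives the standard binary-reflected Gray code of x.)

45278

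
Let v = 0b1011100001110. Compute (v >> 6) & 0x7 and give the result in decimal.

v = 1011100001110
Shift right by 6: 1011100
Mask low 3 bits: 100 = 4

4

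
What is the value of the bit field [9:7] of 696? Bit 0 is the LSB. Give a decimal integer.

5

v = 01010111000
Shift right by 7: 0101
Mask low 3 bits: 101 = 5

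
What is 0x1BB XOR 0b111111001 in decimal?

0x1BB = 110111011
b = 111111001
XOR → 001000010 = 66

66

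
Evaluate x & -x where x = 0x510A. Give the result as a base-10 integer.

2

x = 101000100001010 = 20746
-x (two's complement) = …010111011110110
AND   = 000000000000010 = 2
(x & -x isolates the lowest set bit of x.)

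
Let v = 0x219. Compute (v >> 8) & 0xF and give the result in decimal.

v = 001000011001
Shift right by 8: 0010
Mask low 4 bits: 0010 = 2

2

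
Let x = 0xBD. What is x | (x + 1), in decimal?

191

x = 10111101 = 189
x + 1 = 10111110
OR    = 10111111 = 191
(x | (x + 1) sets the lowest cleared bit.)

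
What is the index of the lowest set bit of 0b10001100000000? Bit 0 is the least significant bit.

0b10001100000000 = 10001100000000
Trailing zeros: 8, so the lowest set bit is bit 8 (value 256).

8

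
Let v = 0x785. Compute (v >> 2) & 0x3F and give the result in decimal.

v = 11110000101
Shift right by 2: 111100001
Mask low 6 bits: 100001 = 33

33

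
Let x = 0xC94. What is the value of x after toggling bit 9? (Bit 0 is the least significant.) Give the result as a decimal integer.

x = 110010010100
bit 9 is currently 0; toggle it via x ^ (1 << 9) = x ^ 512
→ 111010010100 = 3732

3732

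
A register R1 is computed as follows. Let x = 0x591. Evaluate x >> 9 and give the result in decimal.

2

0x591 = 10110010001
shift right by 9 → 00000000010 = 2
(equivalently, floor(1425 / 512))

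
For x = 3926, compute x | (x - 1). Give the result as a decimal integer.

3927

x = 111101010110 = 3926
x - 1 = 111101010101
OR    = 111101010111 = 3927
(x | (x - 1) sets all bits below the lowest set bit.)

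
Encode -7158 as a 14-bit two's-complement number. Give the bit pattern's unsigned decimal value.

9226

7158 in 14 bits: 01101111110110
Invert: 10010000001001
Add 1:  10010000001010 = 9226
(Check: 2^14 - 7158 = 16384 - 7158 = 9226.)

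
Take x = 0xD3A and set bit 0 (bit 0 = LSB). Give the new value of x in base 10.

x = 110100111010
bit 0 is currently 0; set it via x | (1 << 0) = x | 1
→ 110100111011 = 3387

3387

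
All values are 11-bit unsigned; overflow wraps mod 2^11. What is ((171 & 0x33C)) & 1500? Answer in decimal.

8

171 = 00010101011
0x33C = 01100111100
→ & → 00000101000 = 40
1500 = 10111011100
→ & → 00000001000 = 8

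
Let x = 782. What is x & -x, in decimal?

x = 1100001110 = 782
-x (two's complement) = …0011110010
AND   = 0000000010 = 2
(x & -x isolates the lowest set bit of x.)

2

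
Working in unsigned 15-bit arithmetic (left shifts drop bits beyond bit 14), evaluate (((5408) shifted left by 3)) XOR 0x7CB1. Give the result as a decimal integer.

5408 = 001010100100000
→ shifted left by 3 (mod 2^15) → 010100100000000 = 10496
0x7CB1 = 111110010110001
→ XOR → 101010110110001 = 21937

21937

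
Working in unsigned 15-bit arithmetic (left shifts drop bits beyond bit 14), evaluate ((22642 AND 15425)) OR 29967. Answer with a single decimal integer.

22642 = 101100001110010
15425 = 011110001000001
→ AND → 001100001000000 = 6208
29967 = 111010100001111
→ OR → 111110101001111 = 32079

32079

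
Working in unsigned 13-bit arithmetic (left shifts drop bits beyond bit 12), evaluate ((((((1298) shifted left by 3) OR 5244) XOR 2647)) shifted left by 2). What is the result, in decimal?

6828

1298 = 0010100010010
→ shifted left by 3 (mod 2^13) → 0100010010000 = 2192
5244 = 1010001111100
→ OR → 1110011111100 = 7420
2647 = 0101001010111
→ XOR → 1011010101011 = 5803
→ shifted left by 2 (mod 2^13) → 1101010101100 = 6828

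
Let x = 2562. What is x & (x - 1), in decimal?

2560

x = 101000000010 = 2562
x - 1 = 101000000001
AND   = 101000000000 = 2560
(x & (x - 1) clears the lowest set bit of x.)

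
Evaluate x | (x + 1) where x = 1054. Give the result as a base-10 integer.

1055

x = 10000011110 = 1054
x + 1 = 10000011111
OR    = 10000011111 = 1055
(x | (x + 1) sets the lowest cleared bit.)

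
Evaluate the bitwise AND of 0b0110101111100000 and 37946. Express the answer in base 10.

32

a = 0110101111100000
37946 = 1001010000111010
AND → 0000000000100000 = 32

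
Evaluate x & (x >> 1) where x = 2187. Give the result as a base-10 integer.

x = 100010001011 = 2187
x>>1 = 010001000101
AND  = 000000000001 = 1
(x & (x >> 1) has a 1 wherever x has two consecutive 1 bits.)

1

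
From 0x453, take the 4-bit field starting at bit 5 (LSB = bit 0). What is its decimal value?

v = 010001010011
Shift right by 5: 0100010
Mask low 4 bits: 0010 = 2

2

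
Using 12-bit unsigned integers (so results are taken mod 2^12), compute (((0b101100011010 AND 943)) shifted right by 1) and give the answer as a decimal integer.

0b101100011010 = 101100011010
943 = 001110101111
→ AND → 001100001010 = 778
→ shifted right by 1 → 000110000101 = 389

389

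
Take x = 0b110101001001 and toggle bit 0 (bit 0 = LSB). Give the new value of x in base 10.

3400

x = 110101001001
bit 0 is currently 1; toggle it via x ^ (1 << 0) = x ^ 1
→ 110101001000 = 3400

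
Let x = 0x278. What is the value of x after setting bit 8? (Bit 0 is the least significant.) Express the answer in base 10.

x = 1001111000
bit 8 is currently 0; set it via x | (1 << 8) = x | 256
→ 1101111000 = 888

888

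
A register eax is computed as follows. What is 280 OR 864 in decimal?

888

280 = 0100011000
864 = 1101100000
 OR → 1101111000 = 888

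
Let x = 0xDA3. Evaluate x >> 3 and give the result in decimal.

0xDA3 = 110110100011
shift right by 3 → 000110110100 = 436
(equivalently, floor(3491 / 8))

436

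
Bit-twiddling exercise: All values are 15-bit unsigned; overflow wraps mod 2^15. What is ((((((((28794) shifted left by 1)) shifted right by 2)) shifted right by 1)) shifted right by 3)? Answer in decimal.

387

28794 = 111000001111010
→ shifted left by 1 (mod 2^15) → 110000011110100 = 24820
→ shifted right by 2 → 001100000111101 = 6205
→ shifted right by 1 → 000110000011110 = 3102
→ shifted right by 3 → 000000110000011 = 387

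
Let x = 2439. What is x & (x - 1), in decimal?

2438

x = 100110000111 = 2439
x - 1 = 100110000110
AND   = 100110000110 = 2438
(x & (x - 1) clears the lowest set bit of x.)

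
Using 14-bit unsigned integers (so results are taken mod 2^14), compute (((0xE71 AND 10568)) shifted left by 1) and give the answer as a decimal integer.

4224

0xE71 = 00111001110001
10568 = 10100101001000
→ AND → 00100001000000 = 2112
→ shifted left by 1 (mod 2^14) → 01000010000000 = 4224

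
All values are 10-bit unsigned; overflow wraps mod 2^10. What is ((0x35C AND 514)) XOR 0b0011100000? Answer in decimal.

0x35C = 1101011100
514 = 1000000010
→ AND → 1000000000 = 512
0b0011100000 = 0011100000
→ XOR → 1011100000 = 736

736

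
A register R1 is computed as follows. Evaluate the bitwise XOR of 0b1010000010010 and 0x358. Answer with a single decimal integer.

a = 1010000010010
0x358 = 0001101011000
XOR → 1011101001010 = 5962

5962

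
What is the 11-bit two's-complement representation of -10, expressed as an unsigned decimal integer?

10 in 11 bits: 00000001010
Invert: 11111110101
Add 1:  11111110110 = 2038
(Check: 2^11 - 10 = 2048 - 10 = 2038.)

2038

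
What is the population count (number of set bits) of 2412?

2412 = 100101101100
Count the 1s: 1 + 1 + 1 + 1 + 1 + 1 = 6

6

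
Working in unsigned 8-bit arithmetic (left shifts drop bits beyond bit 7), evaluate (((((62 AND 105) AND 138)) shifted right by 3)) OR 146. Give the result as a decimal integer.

147

62 = 00111110
105 = 01101001
→ AND → 00101000 = 40
138 = 10001010
→ AND → 00001000 = 8
→ shifted right by 3 → 00000001 = 1
146 = 10010010
→ OR → 10010011 = 147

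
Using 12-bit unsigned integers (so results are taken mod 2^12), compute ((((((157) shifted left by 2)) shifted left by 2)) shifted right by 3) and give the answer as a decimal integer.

314

157 = 000010011101
→ shifted left by 2 (mod 2^12) → 001001110100 = 628
→ shifted left by 2 (mod 2^12) → 100111010000 = 2512
→ shifted right by 3 → 000100111010 = 314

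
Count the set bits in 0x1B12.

0x1B12 = 1101100010010
Count the 1s: 1 + 1 + 1 + 1 + 1 + 1 = 6

6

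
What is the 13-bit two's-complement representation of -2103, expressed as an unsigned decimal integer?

6089

2103 in 13 bits: 0100000110111
Invert: 1011111001000
Add 1:  1011111001001 = 6089
(Check: 2^13 - 2103 = 8192 - 2103 = 6089.)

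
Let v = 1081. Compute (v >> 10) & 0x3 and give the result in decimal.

v = 0010000111001
Shift right by 10: 001
Mask low 2 bits: 01 = 1

1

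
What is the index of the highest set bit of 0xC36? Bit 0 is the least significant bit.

11

0xC36 = 110000110110
The topmost 1 is at position 11 (since 2^11 = 2048 ≤ 3126 < 4096).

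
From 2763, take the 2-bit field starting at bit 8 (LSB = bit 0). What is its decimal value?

v = 101011001011
Shift right by 8: 1010
Mask low 2 bits: 10 = 2

2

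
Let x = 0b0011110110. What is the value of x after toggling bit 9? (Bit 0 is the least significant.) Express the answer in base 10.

x = 0011110110
bit 9 is currently 0; toggle it via x ^ (1 << 9) = x ^ 512
→ 1011110110 = 758

758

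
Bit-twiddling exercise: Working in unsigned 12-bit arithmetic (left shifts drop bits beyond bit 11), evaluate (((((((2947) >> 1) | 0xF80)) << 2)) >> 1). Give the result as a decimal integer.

1922

2947 = 101110000011
→ >> 1 → 010111000001 = 1473
0xF80 = 111110000000
→ | → 111111000001 = 4033
→ << 2 (mod 2^12) → 111100000100 = 3844
→ >> 1 → 011110000010 = 1922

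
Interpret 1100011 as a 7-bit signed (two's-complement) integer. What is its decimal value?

pattern = 1100011 (MSB is 1 ⇒ negative)
Invert: 0011100, add 1 → 0011101 = 29, so the value is -29.
(Equivalently: 99 - 2^7 = 99 - 128 = -29.)

-29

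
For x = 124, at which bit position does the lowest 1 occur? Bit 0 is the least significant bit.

2

124 = 1111100
Trailing zeros: 2, so the lowest set bit is bit 2 (value 4).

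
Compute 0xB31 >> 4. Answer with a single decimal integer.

179

0xB31 = 101100110001
shift right by 4 → 000010110011 = 179
(equivalently, floor(2865 / 16))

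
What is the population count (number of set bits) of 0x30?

2

0x30 = 110000
Count the 1s: 1 + 1 = 2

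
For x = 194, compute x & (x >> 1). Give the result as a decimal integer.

x = 11000010 = 194
x>>1 = 01100001
AND  = 01000000 = 64
(x & (x >> 1) has a 1 wherever x has two consecutive 1 bits.)

64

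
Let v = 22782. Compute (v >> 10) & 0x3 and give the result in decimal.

v = 101100011111110
Shift right by 10: 10110
Mask low 2 bits: 10 = 2

2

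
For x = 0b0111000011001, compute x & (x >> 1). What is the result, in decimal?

1544

x = 111000011001 = 3609
x>>1 = 011100001100
AND  = 011000001000 = 1544
(x & (x >> 1) has a 1 wherever x has two consecutive 1 bits.)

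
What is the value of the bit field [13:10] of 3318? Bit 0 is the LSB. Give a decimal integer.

3

v = 00110011110110
Shift right by 10: 0011
Mask low 4 bits: 0011 = 3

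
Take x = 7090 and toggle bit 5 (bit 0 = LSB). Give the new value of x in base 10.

x = 1101110110010
bit 5 is currently 1; toggle it via x ^ (1 << 5) = x ^ 32
→ 1101110010010 = 7058

7058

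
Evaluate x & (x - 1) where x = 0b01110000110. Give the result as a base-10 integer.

900

x = 1110000110 = 902
x - 1 = 1110000101
AND   = 1110000100 = 900
(x & (x - 1) clears the lowest set bit of x.)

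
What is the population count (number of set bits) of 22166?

22166 = 101011010010110
Count the 1s: 1 + 1 + 1 + 1 + 1 + 1 + 1 + 1 = 8

8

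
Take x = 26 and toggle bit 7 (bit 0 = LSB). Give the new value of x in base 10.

154

x = 000000011010
bit 7 is currently 0; toggle it via x ^ (1 << 7) = x ^ 128
→ 000010011010 = 154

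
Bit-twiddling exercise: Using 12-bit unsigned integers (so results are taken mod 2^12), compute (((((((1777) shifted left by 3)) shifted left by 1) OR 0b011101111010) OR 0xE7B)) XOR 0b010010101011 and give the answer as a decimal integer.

1777 = 011011110001
→ shifted left by 3 (mod 2^12) → 011110001000 = 1928
→ shifted left by 1 (mod 2^12) → 111100010000 = 3856
0b011101111010 = 011101111010
→ OR → 111101111010 = 3962
0xE7B = 111001111011
→ OR → 111101111011 = 3963
0b010010101011 = 010010101011
→ XOR → 101111010000 = 3024

3024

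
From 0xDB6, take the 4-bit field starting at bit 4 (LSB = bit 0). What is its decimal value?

11

v = 0110110110110
Shift right by 4: 011011011
Mask low 4 bits: 1011 = 11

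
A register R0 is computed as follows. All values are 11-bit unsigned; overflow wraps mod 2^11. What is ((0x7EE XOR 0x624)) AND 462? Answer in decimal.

458

0x7EE = 11111101110
0x624 = 11000100100
→ XOR → 00111001010 = 458
462 = 00111001110
→ AND → 00111001010 = 458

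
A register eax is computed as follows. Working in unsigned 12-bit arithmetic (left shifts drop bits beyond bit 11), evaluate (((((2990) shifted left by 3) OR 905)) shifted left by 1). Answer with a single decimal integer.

2990 = 101110101110
→ shifted left by 3 (mod 2^12) → 110101110000 = 3440
905 = 001110001001
→ OR → 111111111001 = 4089
→ shifted left by 1 (mod 2^12) → 111111110010 = 4082

4082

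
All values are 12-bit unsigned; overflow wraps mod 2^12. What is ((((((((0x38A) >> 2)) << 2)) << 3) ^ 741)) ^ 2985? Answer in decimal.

0x38A = 001110001010
→ >> 2 → 000011100010 = 226
→ << 2 (mod 2^12) → 001110001000 = 904
→ << 3 (mod 2^12) → 110001000000 = 3136
741 = 001011100101
→ ^ → 111010100101 = 3749
2985 = 101110101001
→ ^ → 010100001100 = 1292

1292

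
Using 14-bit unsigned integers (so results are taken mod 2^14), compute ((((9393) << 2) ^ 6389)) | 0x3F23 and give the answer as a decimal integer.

16179

9393 = 10010010110001
→ << 2 (mod 2^14) → 01001011000100 = 4804
6389 = 01100011110101
→ ^ → 00101000110001 = 2609
0x3F23 = 11111100100011
→ | → 11111100110011 = 16179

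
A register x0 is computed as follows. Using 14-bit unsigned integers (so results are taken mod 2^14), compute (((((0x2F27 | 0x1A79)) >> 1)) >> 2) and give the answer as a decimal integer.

0x2F27 = 10111100100111
0x1A79 = 01101001111001
→ | → 11111101111111 = 16255
→ >> 1 → 01111110111111 = 8127
→ >> 2 → 00011111101111 = 2031

2031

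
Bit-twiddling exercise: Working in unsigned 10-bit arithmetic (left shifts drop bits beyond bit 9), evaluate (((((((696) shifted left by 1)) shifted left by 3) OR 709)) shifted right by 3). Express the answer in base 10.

696 = 1010111000
→ shifted left by 1 (mod 2^10) → 0101110000 = 368
→ shifted left by 3 (mod 2^10) → 1110000000 = 896
709 = 1011000101
→ OR → 1111000101 = 965
→ shifted right by 3 → 0001111000 = 120

120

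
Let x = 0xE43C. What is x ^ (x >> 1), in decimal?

x = 1110010000111100 = 58428
x>>1 = 0111001000011110
XOR  = 1001011000100010 = 38434
(x ^ (x >> 1) gives the standard binary-reflected Gray code of x.)

38434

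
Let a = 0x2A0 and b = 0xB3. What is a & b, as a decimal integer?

0x2A0 = 1010100000
0xB3 = 0010110011
AND → 0010100000 = 160

160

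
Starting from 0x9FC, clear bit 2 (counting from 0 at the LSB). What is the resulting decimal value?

2552

x = 100111111100
bit 2 is currently 1; clear it via x & ~(1 << 2) = x & ~4
→ 100111111000 = 2552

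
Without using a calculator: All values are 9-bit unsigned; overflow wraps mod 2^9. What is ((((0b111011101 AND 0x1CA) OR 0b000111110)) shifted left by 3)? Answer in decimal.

496

0b111011101 = 111011101
0x1CA = 111001010
→ AND → 111001000 = 456
0b000111110 = 000111110
→ OR → 111111110 = 510
→ shifted left by 3 (mod 2^9) → 111110000 = 496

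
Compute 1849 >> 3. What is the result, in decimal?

231

1849 = 11100111001
shift right by 3 → 00011100111 = 231
(equivalently, floor(1849 / 8))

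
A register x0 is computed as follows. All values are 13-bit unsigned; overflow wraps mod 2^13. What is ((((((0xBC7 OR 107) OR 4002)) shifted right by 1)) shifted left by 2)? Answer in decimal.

0xBC7 = 0101111000111
107 = 0000001101011
→ OR → 0101111101111 = 3055
4002 = 0111110100010
→ OR → 0111111101111 = 4079
→ shifted right by 1 → 0011111110111 = 2039
→ shifted left by 2 (mod 2^13) → 1111111011100 = 8156

8156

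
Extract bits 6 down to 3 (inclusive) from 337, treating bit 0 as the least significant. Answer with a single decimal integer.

v = 0101010001
Shift right by 3: 0101010
Mask low 4 bits: 1010 = 10

10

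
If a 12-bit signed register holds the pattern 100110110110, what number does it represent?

pattern = 100110110110 (MSB is 1 ⇒ negative)
Invert: 011001001001, add 1 → 011001001010 = 1610, so the value is -1610.
(Equivalently: 2486 - 2^12 = 2486 - 4096 = -1610.)

-1610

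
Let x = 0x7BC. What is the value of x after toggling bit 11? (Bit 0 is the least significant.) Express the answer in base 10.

4028

x = 011110111100
bit 11 is currently 0; toggle it via x ^ (1 << 11) = x ^ 2048
→ 111110111100 = 4028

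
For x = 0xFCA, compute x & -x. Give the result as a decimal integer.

2

x = 111111001010 = 4042
-x (two's complement) = …000000110110
AND   = 000000000010 = 2
(x & -x isolates the lowest set bit of x.)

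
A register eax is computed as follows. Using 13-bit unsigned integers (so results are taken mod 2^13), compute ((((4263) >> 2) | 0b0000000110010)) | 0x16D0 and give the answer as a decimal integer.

5883

4263 = 1000010100111
→ >> 2 → 0010000101001 = 1065
0b0000000110010 = 0000000110010
→ | → 0010000111011 = 1083
0x16D0 = 1011011010000
→ | → 1011011111011 = 5883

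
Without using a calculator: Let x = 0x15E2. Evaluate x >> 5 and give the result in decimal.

0x15E2 = 1010111100010
shift right by 5 → 0000010101111 = 175
(equivalently, floor(5602 / 32))

175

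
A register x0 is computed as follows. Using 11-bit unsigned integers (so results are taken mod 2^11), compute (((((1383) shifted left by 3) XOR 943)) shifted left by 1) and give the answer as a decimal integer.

302

1383 = 10101100111
→ shifted left by 3 (mod 2^11) → 01100111000 = 824
943 = 01110101111
→ XOR → 00010010111 = 151
→ shifted left by 1 (mod 2^11) → 00100101110 = 302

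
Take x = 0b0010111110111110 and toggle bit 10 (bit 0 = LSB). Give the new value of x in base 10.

x = 0010111110111110
bit 10 is currently 1; toggle it via x ^ (1 << 10) = x ^ 1024
→ 0010101110111110 = 11198

11198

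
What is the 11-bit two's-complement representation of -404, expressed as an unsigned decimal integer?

1644

404 in 11 bits: 00110010100
Invert: 11001101011
Add 1:  11001101100 = 1644
(Check: 2^11 - 404 = 2048 - 404 = 1644.)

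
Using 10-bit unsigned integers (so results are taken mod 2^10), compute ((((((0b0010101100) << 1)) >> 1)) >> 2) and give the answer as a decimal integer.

0b0010101100 = 0010101100
→ << 1 (mod 2^10) → 0101011000 = 344
→ >> 1 → 0010101100 = 172
→ >> 2 → 0000101011 = 43

43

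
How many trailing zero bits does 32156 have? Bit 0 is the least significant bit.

32156 = 111110110011100
Trailing zeros: 2, so the lowest set bit is bit 2 (value 4).

2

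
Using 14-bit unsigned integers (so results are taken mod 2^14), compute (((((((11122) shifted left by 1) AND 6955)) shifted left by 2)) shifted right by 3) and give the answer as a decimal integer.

11122 = 10101101110010
→ shifted left by 1 (mod 2^14) → 01011011100100 = 5860
6955 = 01101100101011
→ AND → 01001000100000 = 4640
→ shifted left by 2 (mod 2^14) → 00100010000000 = 2176
→ shifted right by 3 → 00000100010000 = 272

272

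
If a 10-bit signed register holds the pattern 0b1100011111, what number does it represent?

pattern = 1100011111 (MSB is 1 ⇒ negative)
Invert: 0011100000, add 1 → 0011100001 = 225, so the value is -225.
(Equivalently: 799 - 2^10 = 799 - 1024 = -225.)

-225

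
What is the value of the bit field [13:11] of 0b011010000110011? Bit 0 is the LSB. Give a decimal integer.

6

v = 011010000110011
Shift right by 11: 0110
Mask low 3 bits: 110 = 6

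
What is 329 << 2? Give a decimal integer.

329 = 00101001001
shift left by 2 → 10100100100 = 1316
(equivalently, 329 × 2^2 = 329 × 4)

1316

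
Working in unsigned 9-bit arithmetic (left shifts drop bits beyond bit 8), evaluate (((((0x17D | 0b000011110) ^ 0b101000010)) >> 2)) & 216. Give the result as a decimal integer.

8

0x17D = 101111101
0b000011110 = 000011110
→ | → 101111111 = 383
0b101000010 = 101000010
→ ^ → 000111101 = 61
→ >> 2 → 000001111 = 15
216 = 011011000
→ & → 000001000 = 8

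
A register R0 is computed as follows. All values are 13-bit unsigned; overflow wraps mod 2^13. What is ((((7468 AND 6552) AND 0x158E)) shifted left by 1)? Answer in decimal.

7468 = 1110100101100
6552 = 1100110011000
→ AND → 1100100001000 = 6408
0x158E = 1010110001110
→ AND → 1000100001000 = 4360
→ shifted left by 1 (mod 2^13) → 0001000010000 = 528

528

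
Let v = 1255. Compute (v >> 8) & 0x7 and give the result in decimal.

4

v = 10011100111
Shift right by 8: 100
Mask low 3 bits: 100 = 4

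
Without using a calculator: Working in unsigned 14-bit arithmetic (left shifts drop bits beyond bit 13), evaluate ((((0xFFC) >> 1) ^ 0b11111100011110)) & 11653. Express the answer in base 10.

0xFFC = 00111111111100
→ >> 1 → 00011111111110 = 2046
0b11111100011110 = 11111100011110
→ ^ → 11100011100000 = 14560
11653 = 10110110000101
→ & → 10100010000000 = 10368

10368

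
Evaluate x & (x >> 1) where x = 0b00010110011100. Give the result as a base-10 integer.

x = 10110011100 = 1436
x>>1 = 01011001110
AND  = 00010001100 = 140
(x & (x >> 1) has a 1 wherever x has two consecutive 1 bits.)

140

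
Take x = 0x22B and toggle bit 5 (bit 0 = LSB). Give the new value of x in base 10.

x = 1000101011
bit 5 is currently 1; toggle it via x ^ (1 << 5) = x ^ 32
→ 1000001011 = 523

523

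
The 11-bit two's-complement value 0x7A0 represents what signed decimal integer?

pattern = 11110100000 (MSB is 1 ⇒ negative)
Invert: 00001011111, add 1 → 00001100000 = 96, so the value is -96.
(Equivalently: 1952 - 2^11 = 1952 - 2048 = -96.)

-96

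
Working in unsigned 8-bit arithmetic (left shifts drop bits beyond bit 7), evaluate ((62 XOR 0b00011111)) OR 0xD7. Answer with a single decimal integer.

247

62 = 00111110
0b00011111 = 00011111
→ XOR → 00100001 = 33
0xD7 = 11010111
→ OR → 11110111 = 247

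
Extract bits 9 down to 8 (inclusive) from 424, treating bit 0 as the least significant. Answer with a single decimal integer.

1

v = 000110101000
Shift right by 8: 0001
Mask low 2 bits: 01 = 1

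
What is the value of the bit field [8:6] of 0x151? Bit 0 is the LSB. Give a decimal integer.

v = 101010001
Shift right by 6: 101
Mask low 3 bits: 101 = 5

5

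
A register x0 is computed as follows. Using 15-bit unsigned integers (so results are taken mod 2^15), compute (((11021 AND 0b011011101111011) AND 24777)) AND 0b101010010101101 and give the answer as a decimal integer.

11021 = 010101100001101
0b011011101111011 = 011011101111011
→ AND → 010001100001001 = 8969
24777 = 110000011001001
→ AND → 010000000001001 = 8201
0b101010010101101 = 101010010101101
→ AND → 000000000001001 = 9

9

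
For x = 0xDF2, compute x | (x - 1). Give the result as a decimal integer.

3571

x = 110111110010 = 3570
x - 1 = 110111110001
OR    = 110111110011 = 3571
(x | (x - 1) sets all bits below the lowest set bit.)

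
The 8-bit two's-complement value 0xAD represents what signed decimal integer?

-83

pattern = 10101101 (MSB is 1 ⇒ negative)
Invert: 01010010, add 1 → 01010011 = 83, so the value is -83.
(Equivalently: 173 - 2^8 = 173 - 256 = -83.)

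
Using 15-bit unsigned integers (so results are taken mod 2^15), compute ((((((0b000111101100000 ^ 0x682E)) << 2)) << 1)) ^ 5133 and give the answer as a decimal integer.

11901

0b000111101100000 = 000111101100000
0x682E = 110100000101110
→ ^ → 110011101001110 = 26446
→ << 2 (mod 2^15) → 001110100111000 = 7480
→ << 1 (mod 2^15) → 011101001110000 = 14960
5133 = 001010000001101
→ ^ → 010111001111101 = 11901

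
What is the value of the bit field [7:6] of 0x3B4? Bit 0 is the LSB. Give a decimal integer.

v = 001110110100
Shift right by 6: 001110
Mask low 2 bits: 10 = 2

2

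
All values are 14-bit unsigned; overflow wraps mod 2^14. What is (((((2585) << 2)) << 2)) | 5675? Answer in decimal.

14267

2585 = 00101000011001
→ << 2 (mod 2^14) → 10100001100100 = 10340
→ << 2 (mod 2^14) → 10000110010000 = 8592
5675 = 01011000101011
→ | → 11011110111011 = 14267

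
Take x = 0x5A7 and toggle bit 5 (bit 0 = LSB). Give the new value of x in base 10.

1415

x = 10110100111
bit 5 is currently 1; toggle it via x ^ (1 << 5) = x ^ 32
→ 10110000111 = 1415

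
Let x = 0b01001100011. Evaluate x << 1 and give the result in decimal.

1222

x = 01001100011
shift left by 1 → 10011000110 = 1222
(equivalently, 611 × 2^1 = 611 × 2)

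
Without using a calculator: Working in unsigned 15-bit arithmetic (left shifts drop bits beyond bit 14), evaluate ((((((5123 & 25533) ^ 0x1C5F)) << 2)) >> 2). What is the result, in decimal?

5123 = 001010000000011
25533 = 110001110111101
→ & → 000000000000001 = 1
0x1C5F = 001110001011111
→ ^ → 001110001011110 = 7262
→ << 2 (mod 2^15) → 111000101111000 = 29048
→ >> 2 → 001110001011110 = 7262

7262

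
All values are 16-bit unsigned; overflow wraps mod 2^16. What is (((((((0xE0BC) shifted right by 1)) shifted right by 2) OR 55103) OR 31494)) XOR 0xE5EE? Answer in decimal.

0xE0BC = 1110000010111100
→ shifted right by 1 → 0111000001011110 = 28766
→ shifted right by 2 → 0001110000010111 = 7191
55103 = 1101011100111111
→ OR → 1101111100111111 = 57151
31494 = 0111101100000110
→ OR → 1111111100111111 = 65343
0xE5EE = 1110010111101110
→ XOR → 0001101011010001 = 6865

6865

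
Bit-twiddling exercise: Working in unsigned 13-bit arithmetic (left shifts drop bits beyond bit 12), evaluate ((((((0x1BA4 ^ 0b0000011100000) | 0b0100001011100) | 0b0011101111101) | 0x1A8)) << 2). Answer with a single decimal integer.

0x1BA4 = 1101110100100
0b0000011100000 = 0000011100000
→ ^ → 1101101000100 = 6980
0b0100001011100 = 0100001011100
→ | → 1101101011100 = 7004
0b0011101111101 = 0011101111101
→ | → 1111101111101 = 8061
0x1A8 = 0000110101000
→ | → 1111111111101 = 8189
→ << 2 (mod 2^13) → 1111111110100 = 8180

8180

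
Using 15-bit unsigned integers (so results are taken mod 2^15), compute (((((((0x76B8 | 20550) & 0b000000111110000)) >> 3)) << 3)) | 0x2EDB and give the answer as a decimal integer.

0x76B8 = 111011010111000
20550 = 101000001000110
→ | → 111011011111110 = 30462
0b000000111110000 = 000000111110000
→ & → 000000011110000 = 240
→ >> 3 → 000000000011110 = 30
→ << 3 (mod 2^15) → 000000011110000 = 240
0x2EDB = 010111011011011
→ | → 010111011111011 = 12027

12027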